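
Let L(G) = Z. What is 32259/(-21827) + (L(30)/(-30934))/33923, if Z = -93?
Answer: -33851756481327/22904688087814 ≈ -1.4779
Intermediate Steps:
L(G) = -93
32259/(-21827) + (L(30)/(-30934))/33923 = 32259/(-21827) - 93/(-30934)/33923 = 32259*(-1/21827) - 93*(-1/30934)*(1/33923) = -32259/21827 + (93/30934)*(1/33923) = -32259/21827 + 93/1049374082 = -33851756481327/22904688087814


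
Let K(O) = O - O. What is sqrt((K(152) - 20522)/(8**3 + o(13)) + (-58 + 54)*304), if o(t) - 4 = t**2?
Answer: 7*I*sqrt(11931330)/685 ≈ 35.298*I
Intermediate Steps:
K(O) = 0
o(t) = 4 + t**2
sqrt((K(152) - 20522)/(8**3 + o(13)) + (-58 + 54)*304) = sqrt((0 - 20522)/(8**3 + (4 + 13**2)) + (-58 + 54)*304) = sqrt(-20522/(512 + (4 + 169)) - 4*304) = sqrt(-20522/(512 + 173) - 1216) = sqrt(-20522/685 - 1216) = sqrt(-853482/685) = 7*I*sqrt(11931330)/685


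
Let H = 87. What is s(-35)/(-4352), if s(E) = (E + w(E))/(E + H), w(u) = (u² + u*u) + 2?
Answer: -2417/226304 ≈ -0.010680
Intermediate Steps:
w(u) = 2 + 2*u² (w(u) = (u² + u²) + 2 = 2*u² + 2 = 2 + 2*u²)
s(E) = (2 + E + 2*E²)/(87 + E) (s(E) = (E + (2 + 2*E²))/(E + 87) = (2 + E + 2*E²)/(87 + E))
s(-35)/(-4352) = ((2 - 35 + 2*(-35)²)/(87 - 35))/(-4352) = ((2 - 35 + 2*1225)/52)*(-1/4352) = ((2 - 35 + 2450)/52)*(-1/4352) = ((1/52)*2417)*(-1/4352) = (2417/52)*(-1/4352) = -2417/226304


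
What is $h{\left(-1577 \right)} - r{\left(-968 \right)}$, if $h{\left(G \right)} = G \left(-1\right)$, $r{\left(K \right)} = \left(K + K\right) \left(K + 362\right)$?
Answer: $-1171639$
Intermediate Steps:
$r{\left(K \right)} = 2 K \left(362 + K\right)$
$h{\left(G \right)} = - G$
$h{\left(-1577 \right)} - r{\left(-968 \right)} = \left(-1\right) \left(-1577\right) - 2 \left(-968\right) \left(362 - 968\right) = 1577 - 2 \left(-968\right) \left(-606\right) = 1577 - 1173216 = -1171639$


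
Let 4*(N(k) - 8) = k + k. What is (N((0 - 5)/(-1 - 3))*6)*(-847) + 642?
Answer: -172761/4 ≈ -43190.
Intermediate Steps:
N(k) = 8 + k/2 (N(k) = 8 + (k + k)/4 = 8 + (2*k)/4 = 8 + k/2)
(N((0 - 5)/(-1 - 3))*6)*(-847) + 642 = ((8 + ((0 - 5)/(-1 - 3))/2)*6)*(-847) + 642 = ((8 + (-5/(-4))/2)*6)*(-847) + 642 = ((8 + (-5*(-¼))/2)*6)*(-847) + 642 = ((8 + (½)*(5/4))*6)*(-847) + 642 = ((8 + 5/8)*6)*(-847) + 642 = ((69/8)*6)*(-847) + 642 = (207/4)*(-847) + 642 = -175329/4 + 642 = -172761/4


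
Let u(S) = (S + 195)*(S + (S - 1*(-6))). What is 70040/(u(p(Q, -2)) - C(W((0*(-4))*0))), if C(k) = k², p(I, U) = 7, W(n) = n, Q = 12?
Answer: 1751/101 ≈ 17.337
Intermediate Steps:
u(S) = (6 + 2*S)*(195 + S) (u(S) = (195 + S)*(S + (S + 6)) = (195 + S)*(S + (6 + S)) = (195 + S)*(6 + 2*S) = (6 + 2*S)*(195 + S))
70040/(u(p(Q, -2)) - C(W((0*(-4))*0))) = 70040/((1170 + 2*7² + 396*7) - ((0*(-4))*0)²) = 70040/((1170 + 2*49 + 2772) - (0*0)²) = 70040/((1170 + 98 + 2772) - 1*0²) = 70040/(4040 - 1*0) = 70040/(4040 + 0) = 70040/4040 = 70040*(1/4040) = 1751/101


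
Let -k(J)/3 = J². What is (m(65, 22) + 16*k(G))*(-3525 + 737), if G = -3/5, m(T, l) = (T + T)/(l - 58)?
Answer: 13104994/225 ≈ 58244.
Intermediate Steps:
m(T, l) = 2*T/(-58 + l) (m(T, l) = (2*T)/(-58 + l) = 2*T/(-58 + l))
G = -⅗ (G = -3*⅕ = -⅗ ≈ -0.60000)
k(J) = -3*J²
(m(65, 22) + 16*k(G))*(-3525 + 737) = (2*65/(-58 + 22) + 16*(-3*(-⅗)²))*(-3525 + 737) = (2*65/(-36) + 16*(-3*9/25))*(-2788) = (2*65*(-1/36) + 16*(-27/25))*(-2788) = (-65/18 - 432/25)*(-2788) = -9401/450*(-2788) = 13104994/225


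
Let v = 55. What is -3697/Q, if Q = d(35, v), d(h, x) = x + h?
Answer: -3697/90 ≈ -41.078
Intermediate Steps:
d(h, x) = h + x
Q = 90 (Q = 35 + 55 = 90)
-3697/Q = -3697/90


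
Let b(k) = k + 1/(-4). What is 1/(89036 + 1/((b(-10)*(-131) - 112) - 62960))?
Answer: 246917/21984502008 ≈ 1.1231e-5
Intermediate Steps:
b(k) = -¼ + k (b(k) = k - ¼ = -¼ + k)
1/(89036 + 1/((b(-10)*(-131) - 112) - 62960)) = 1/(89036 + 1/(((-¼ - 10)*(-131) - 112) - 62960)) = 1/(89036 + 1/((-41/4*(-131) - 112) - 62960)) = 1/(89036 + 1/((5371/4 - 112) - 62960)) = 1/(89036 + 1/(4923/4 - 62960)) = 1/(89036 + 1/(-246917/4)) = 1/(89036 - 4/246917) = 1/(21984502008/246917) = 246917/21984502008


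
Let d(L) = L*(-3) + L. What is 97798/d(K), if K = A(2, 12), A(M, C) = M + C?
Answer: -48899/14 ≈ -3492.8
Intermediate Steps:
A(M, C) = C + M
K = 14 (K = 12 + 2 = 14)
d(L) = -2*L (d(L) = -3*L + L = -2*L)
97798/d(K) = 97798/((-2*14)) = 97798/(-28) = 97798*(-1/28) = -48899/14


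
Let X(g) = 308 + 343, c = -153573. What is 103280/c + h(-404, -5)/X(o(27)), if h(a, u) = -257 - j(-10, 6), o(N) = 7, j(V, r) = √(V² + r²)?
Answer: -1693707/1586921 - 2*√34/651 ≈ -1.0852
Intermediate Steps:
X(g) = 651
h(a, u) = -257 - 2*√34 (h(a, u) = -257 - √((-10)² + 6²) = -257 - √(100 + 36) = -257 - √136 = -257 - 2*√34)
103280/c + h(-404, -5)/X(o(27)) = 103280/(-153573) + (-257 - 2*√34)/651 = 103280*(-1/153573) + (-257 - 2*√34)*(1/651) = -103280/153573 + (-257/651 - 2*√34/651) = -1693707/1586921 - 2*√34/651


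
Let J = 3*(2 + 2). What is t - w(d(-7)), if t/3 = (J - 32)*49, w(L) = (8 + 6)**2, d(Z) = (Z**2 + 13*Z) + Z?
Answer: -3136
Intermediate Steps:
d(Z) = Z**2 + 14*Z
J = 12 (J = 3*4 = 12)
w(L) = 196 (w(L) = 14**2 = 196)
t = -2940 (t = 3*((12 - 32)*49) = 3*(-20*49) = 3*(-980) = -2940)
t - w(d(-7)) = -2940 - 1*196 = -2940 - 196 = -3136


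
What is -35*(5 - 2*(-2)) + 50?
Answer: -265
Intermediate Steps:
-35*(5 - 2*(-2)) + 50 = -35*(5 + 4) + 50 = -35*9 + 50 = -315 + 50 = -265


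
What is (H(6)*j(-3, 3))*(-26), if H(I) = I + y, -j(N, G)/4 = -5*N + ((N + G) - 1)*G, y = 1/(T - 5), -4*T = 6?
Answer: 7296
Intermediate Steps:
T = -3/2 (T = -¼*6 = -3/2 ≈ -1.5000)
y = -2/13 (y = 1/(-3/2 - 5) = 1/(-13/2) = -2/13 ≈ -0.15385)
j(N, G) = 20*N - 4*G*(-1 + G + N) (j(N, G) = -4*(-5*N + ((N + G) - 1)*G) = -4*(-5*N + ((G + N) - 1)*G) = -4*(-5*N + (-1 + G + N)*G) = -4*(-5*N + G*(-1 + G + N)) = 20*N - 4*G*(-1 + G + N))
H(I) = -2/13 + I (H(I) = I - 2/13 = -2/13 + I)
(H(6)*j(-3, 3))*(-26) = ((-2/13 + 6)*(-4*3² + 4*3 + 20*(-3) - 4*3*(-3)))*(-26) = (76*(-4*9 + 12 - 60 + 36)/13)*(-26) = (76*(-36 + 12 - 60 + 36)/13)*(-26) = ((76/13)*(-48))*(-26) = -3648/13*(-26) = 7296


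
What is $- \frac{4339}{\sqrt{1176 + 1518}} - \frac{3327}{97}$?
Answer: $- \frac{3327}{97} - \frac{4339 \sqrt{2694}}{2694} \approx -117.9$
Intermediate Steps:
$- \frac{4339}{\sqrt{1176 + 1518}} - \frac{3327}{97} = - \frac{4339}{\sqrt{2694}} - \frac{3327}{97} = - 4339 \frac{\sqrt{2694}}{2694} - \frac{3327}{97} = - \frac{4339 \sqrt{2694}}{2694} - \frac{3327}{97} = - \frac{3327}{97} - \frac{4339 \sqrt{2694}}{2694}$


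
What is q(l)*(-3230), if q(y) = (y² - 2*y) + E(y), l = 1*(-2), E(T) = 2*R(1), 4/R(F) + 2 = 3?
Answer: -51680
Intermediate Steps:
R(F) = 4 (R(F) = 4/(-2 + 3) = 4/1 = 4*1 = 4)
E(T) = 8 (E(T) = 2*4 = 8)
l = -2
q(y) = 8 + y² - 2*y (q(y) = (y² - 2*y) + 8 = 8 + y² - 2*y)
q(l)*(-3230) = (8 + (-2)² - 2*(-2))*(-3230) = (8 + 4 + 4)*(-3230) = 16*(-3230) = -51680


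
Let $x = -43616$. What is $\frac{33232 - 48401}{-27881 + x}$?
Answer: $\frac{15169}{71497} \approx 0.21216$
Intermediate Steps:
$\frac{33232 - 48401}{-27881 + x} = \frac{33232 - 48401}{-27881 - 43616} = - \frac{15169}{-71497} = \left(-15169\right) \left(- \frac{1}{71497}\right) = \frac{15169}{71497}$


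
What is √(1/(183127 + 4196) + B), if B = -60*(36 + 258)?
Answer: I*√618985947456237/187323 ≈ 132.82*I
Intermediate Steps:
B = -17640 (B = -60*294 = -17640)
√(1/(183127 + 4196) + B) = √(1/(183127 + 4196) - 17640) = √(1/187323 - 17640) = √(-3304377719/187323) = I*√618985947456237/187323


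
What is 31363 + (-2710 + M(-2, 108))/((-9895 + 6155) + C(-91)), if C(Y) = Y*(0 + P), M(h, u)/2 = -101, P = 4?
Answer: 16089583/513 ≈ 31364.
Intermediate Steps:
M(h, u) = -202 (M(h, u) = 2*(-101) = -202)
C(Y) = 4*Y (C(Y) = Y*(0 + 4) = Y*4 = 4*Y)
31363 + (-2710 + M(-2, 108))/((-9895 + 6155) + C(-91)) = 31363 + (-2710 - 202)/((-9895 + 6155) + 4*(-91)) = 31363 - 2912/(-3740 - 364) = 31363 - 2912/(-4104) = 31363 - 2912*(-1/4104) = 31363 + 364/513 = 16089583/513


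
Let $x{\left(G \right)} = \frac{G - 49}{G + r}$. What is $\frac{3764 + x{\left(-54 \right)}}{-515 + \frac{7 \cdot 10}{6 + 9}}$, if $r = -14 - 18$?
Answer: $- \frac{971421}{131666} \approx -7.3779$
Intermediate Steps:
$r = -32$
$x{\left(G \right)} = \frac{-49 + G}{-32 + G}$ ($x{\left(G \right)} = \frac{G - 49}{G - 32} = \frac{-49 + G}{-32 + G}$)
$\frac{3764 + x{\left(-54 \right)}}{-515 + \frac{7 \cdot 10}{6 + 9}} = \frac{3764 + \frac{-49 - 54}{-32 - 54}}{-515 + \frac{7 \cdot 10}{6 + 9}} = \frac{3764 + \frac{1}{-86} \left(-103\right)}{-515 + \frac{70}{15}} = \frac{3764 - - \frac{103}{86}}{-515 + 70 \cdot \frac{1}{15}} = \frac{3764 + \frac{103}{86}}{-515 + \frac{14}{3}} = \frac{323807}{86 \left(- \frac{1531}{3}\right)} = \frac{323807}{86} \left(- \frac{3}{1531}\right) = - \frac{971421}{131666}$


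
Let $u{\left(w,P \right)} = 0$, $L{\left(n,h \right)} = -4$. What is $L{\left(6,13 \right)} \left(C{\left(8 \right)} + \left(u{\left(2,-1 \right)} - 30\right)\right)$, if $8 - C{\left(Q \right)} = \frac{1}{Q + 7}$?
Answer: $\frac{1324}{15} \approx 88.267$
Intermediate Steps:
$C{\left(Q \right)} = 8 - \frac{1}{7 + Q}$ ($C{\left(Q \right)} = 8 - \frac{1}{Q + 7} = 8 - \frac{1}{7 + Q}$)
$L{\left(6,13 \right)} \left(C{\left(8 \right)} + \left(u{\left(2,-1 \right)} - 30\right)\right) = - 4 \left(\frac{55 + 8 \cdot 8}{7 + 8} + \left(0 - 30\right)\right) = - 4 \left(\frac{55 + 64}{15} + \left(0 - 30\right)\right) = - 4 \left(\frac{1}{15} \cdot 119 - 30\right) = - 4 \left(\frac{119}{15} - 30\right) = \left(-4\right) \left(- \frac{331}{15}\right) = \frac{1324}{15}$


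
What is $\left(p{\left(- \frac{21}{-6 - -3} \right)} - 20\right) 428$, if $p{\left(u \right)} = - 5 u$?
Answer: $-23540$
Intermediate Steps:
$\left(p{\left(- \frac{21}{-6 - -3} \right)} - 20\right) 428 = \left(- 5 \left(- \frac{21}{-6 - -3}\right) - 20\right) 428 = \left(- 5 \left(- \frac{21}{-6 + 3}\right) - 20\right) 428 = \left(- 5 \left(- \frac{21}{-3}\right) - 20\right) 428 = \left(- 5 \left(\left(-21\right) \left(- \frac{1}{3}\right)\right) - 20\right) 428 = \left(\left(-5\right) 7 - 20\right) 428 = \left(-35 - 20\right) 428 = \left(-55\right) 428 = -23540$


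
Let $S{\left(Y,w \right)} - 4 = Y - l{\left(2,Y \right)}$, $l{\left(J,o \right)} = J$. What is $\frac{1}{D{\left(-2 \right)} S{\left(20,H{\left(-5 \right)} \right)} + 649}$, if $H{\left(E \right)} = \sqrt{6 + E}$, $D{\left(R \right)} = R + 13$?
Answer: $\frac{1}{891} \approx 0.0011223$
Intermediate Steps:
$D{\left(R \right)} = 13 + R$
$S{\left(Y,w \right)} = 2 + Y$ ($S{\left(Y,w \right)} = 4 + \left(Y - 2\right) = 4 + \left(-2 + Y\right) = 2 + Y$)
$\frac{1}{D{\left(-2 \right)} S{\left(20,H{\left(-5 \right)} \right)} + 649} = \frac{1}{\left(13 - 2\right) \left(2 + 20\right) + 649} = \frac{1}{11 \cdot 22 + 649} = \frac{1}{242 + 649} = \frac{1}{891}$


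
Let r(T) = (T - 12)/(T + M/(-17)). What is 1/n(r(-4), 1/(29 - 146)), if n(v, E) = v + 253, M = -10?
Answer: 29/7473 ≈ 0.0038806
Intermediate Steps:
r(T) = (-12 + T)/(10/17 + T) (r(T) = (T - 12)/(T - 10/(-17)) = (-12 + T)/(T - 10*(-1/17)) = (-12 + T)/(T + 10/17) = (-12 + T)/(10/17 + T))
n(v, E) = 253 + v
1/n(r(-4), 1/(29 - 146)) = 1/(253 + 17*(-12 - 4)/(10 + 17*(-4))) = 1/(253 + 17*(-16)/(10 - 68)) = 1/(253 + 17*(-16)/(-58)) = 1/(253 + 17*(-1/58)*(-16)) = 1/(253 + 136/29) = 1/(7473/29) = 29/7473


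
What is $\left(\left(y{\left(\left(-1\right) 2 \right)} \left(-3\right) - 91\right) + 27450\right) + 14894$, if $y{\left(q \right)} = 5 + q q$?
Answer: $42226$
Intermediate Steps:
$y{\left(q \right)} = 5 + q^{2}$
$\left(\left(y{\left(\left(-1\right) 2 \right)} \left(-3\right) - 91\right) + 27450\right) + 14894 = \left(\left(\left(5 + \left(\left(-1\right) 2\right)^{2}\right) \left(-3\right) - 91\right) + 27450\right) + 14894 = \left(\left(\left(5 + \left(-2\right)^{2}\right) \left(-3\right) - 91\right) + 27450\right) + 14894 = \left(\left(\left(5 + 4\right) \left(-3\right) - 91\right) + 27450\right) + 14894 = \left(\left(9 \left(-3\right) - 91\right) + 27450\right) + 14894 = \left(\left(-27 - 91\right) + 27450\right) + 14894 = \left(-118 + 27450\right) + 14894 = 27332 + 14894 = 42226$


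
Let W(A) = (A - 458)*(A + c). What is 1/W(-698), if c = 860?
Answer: -1/187272 ≈ -5.3398e-6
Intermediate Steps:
W(A) = (-458 + A)*(860 + A) (W(A) = (A - 458)*(A + 860) = (-458 + A)*(860 + A))
1/W(-698) = 1/(-393880 + (-698)² + 402*(-698)) = 1/(-393880 + 487204 - 280596) = 1/(-187272) = -1/187272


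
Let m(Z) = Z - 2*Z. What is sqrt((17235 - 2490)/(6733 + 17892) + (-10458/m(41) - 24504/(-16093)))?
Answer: 3*sqrt(99758099488358563)/59083255 ≈ 16.037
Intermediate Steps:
m(Z) = -Z
sqrt((17235 - 2490)/(6733 + 17892) + (-10458/m(41) - 24504/(-16093))) = sqrt((17235 - 2490)/(6733 + 17892) + (-10458/((-1*41)) - 24504/(-16093))) = sqrt(14745/24625 + (-10458/(-41) - 24504*(-1/16093))) = sqrt(14745*(1/24625) + (-10458*(-1/41) + 24504/16093)) = sqrt(2949/4925 + (10458/41 + 24504/16093)) = sqrt(2949/4925 + 169305258/659813) = sqrt(835774184187/3249579025) = 3*sqrt(99758099488358563)/59083255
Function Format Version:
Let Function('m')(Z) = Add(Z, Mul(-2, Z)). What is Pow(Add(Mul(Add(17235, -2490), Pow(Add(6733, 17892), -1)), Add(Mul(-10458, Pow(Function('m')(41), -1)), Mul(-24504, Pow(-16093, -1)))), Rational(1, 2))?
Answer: Mul(Rational(3, 59083255), Pow(99758099488358563, Rational(1, 2))) ≈ 16.037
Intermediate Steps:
Function('m')(Z) = Mul(-1, Z)
Pow(Add(Mul(Add(17235, -2490), Pow(Add(6733, 17892), -1)), Add(Mul(-10458, Pow(Function('m')(41), -1)), Mul(-24504, Pow(-16093, -1)))), Rational(1, 2)) = Pow(Add(Mul(Add(17235, -2490), Pow(Add(6733, 17892), -1)), Add(Mul(-10458, Pow(Mul(-1, 41), -1)), Mul(-24504, Pow(-16093, -1)))), Rational(1, 2)) = Pow(Add(Mul(14745, Pow(24625, -1)), Add(Mul(-10458, Pow(-41, -1)), Mul(-24504, Rational(-1, 16093)))), Rational(1, 2)) = Pow(Add(Mul(14745, Rational(1, 24625)), Add(Mul(-10458, Rational(-1, 41)), Rational(24504, 16093))), Rational(1, 2)) = Pow(Add(Rational(2949, 4925), Add(Rational(10458, 41), Rational(24504, 16093))), Rational(1, 2)) = Pow(Add(Rational(2949, 4925), Rational(169305258, 659813)), Rational(1, 2)) = Pow(Rational(835774184187, 3249579025), Rational(1, 2)) = Mul(Rational(3, 59083255), Pow(99758099488358563, Rational(1, 2)))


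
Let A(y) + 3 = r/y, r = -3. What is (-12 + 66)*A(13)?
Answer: -2268/13 ≈ -174.46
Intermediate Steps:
A(y) = -3 - 3/y
(-12 + 66)*A(13) = (-12 + 66)*(-3 - 3/13) = 54*(-3 - 3*1/13) = 54*(-3 - 3/13) = 54*(-42/13) = -2268/13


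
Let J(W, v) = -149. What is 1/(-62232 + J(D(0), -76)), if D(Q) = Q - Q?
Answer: -1/62381 ≈ -1.6031e-5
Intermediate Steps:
D(Q) = 0
1/(-62232 + J(D(0), -76)) = 1/(-62232 - 149) = 1/(-62381) = -1/62381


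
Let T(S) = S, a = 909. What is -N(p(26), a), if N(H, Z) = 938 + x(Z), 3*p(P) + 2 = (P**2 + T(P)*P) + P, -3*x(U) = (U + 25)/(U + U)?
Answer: -2557459/2727 ≈ -937.83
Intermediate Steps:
x(U) = -(25 + U)/(6*U) (x(U) = -(U + 25)/(3*(U + U)) = -(25 + U)/(3*(2*U)) = -(25 + U)*1/(2*U)/3 = -(25 + U)/(6*U))
p(P) = -2/3 + P/3 + 2*P**2/3 (p(P) = -2/3 + ((P**2 + P*P) + P)/3 = -2/3 + ((P**2 + P**2) + P)/3 = -2/3 + (2*P**2 + P)/3 = -2/3 + (P + 2*P**2)/3 = -2/3 + (P/3 + 2*P**2/3) = -2/3 + P/3 + 2*P**2/3)
N(H, Z) = 938 + (-25 - Z)/(6*Z)
-N(p(26), a) = -(-25 + 5627*909)/(6*909) = -(-25 + 5114943)/(6*909) = -5114918/(6*909) = -1*2557459/2727 = -2557459/2727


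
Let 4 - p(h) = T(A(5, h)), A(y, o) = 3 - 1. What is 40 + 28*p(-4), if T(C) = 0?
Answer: 152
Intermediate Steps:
A(y, o) = 2
p(h) = 4 (p(h) = 4 - 1*0 = 4 + 0 = 4)
40 + 28*p(-4) = 40 + 28*4 = 40 + 112 = 152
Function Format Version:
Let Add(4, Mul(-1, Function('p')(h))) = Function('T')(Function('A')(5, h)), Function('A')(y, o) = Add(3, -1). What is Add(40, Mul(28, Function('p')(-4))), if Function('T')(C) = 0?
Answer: 152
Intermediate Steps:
Function('A')(y, o) = 2
Function('p')(h) = 4 (Function('p')(h) = Add(4, Mul(-1, 0)) = Add(4, 0) = 4)
Add(40, Mul(28, Function('p')(-4))) = Add(40, Mul(28, 4)) = Add(40, 112) = 152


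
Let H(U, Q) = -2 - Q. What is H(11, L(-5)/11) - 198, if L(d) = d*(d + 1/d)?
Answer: -2226/11 ≈ -202.36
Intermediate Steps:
H(11, L(-5)/11) - 198 = (-2 - (1 + (-5)²)/11) - 198 = (-2 - (1 + 25)/11) - 198 = (-2 - 26/11) - 198 = -48/11 - 198 = -2226/11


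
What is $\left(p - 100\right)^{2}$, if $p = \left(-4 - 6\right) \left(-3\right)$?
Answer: $4900$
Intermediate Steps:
$p = 30$ ($p = \left(-10\right) \left(-3\right) = 30$)
$\left(p - 100\right)^{2} = \left(30 - 100\right)^{2} = \left(-70\right)^{2} = 4900$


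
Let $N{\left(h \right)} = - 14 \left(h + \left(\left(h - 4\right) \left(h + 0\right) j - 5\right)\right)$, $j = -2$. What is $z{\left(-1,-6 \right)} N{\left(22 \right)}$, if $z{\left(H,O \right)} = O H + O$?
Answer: $0$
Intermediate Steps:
$z{\left(H,O \right)} = O + H O$ ($z{\left(H,O \right)} = H O + O = O + H O$)
$N{\left(h \right)} = 70 - 14 h + 28 h \left(-4 + h\right)$ ($N{\left(h \right)} = - 14 \left(h + \left(\left(h - 4\right) \left(h + 0\right) \left(-2\right) - 5\right)\right) = - 14 \left(h + \left(\left(-4 + h\right) h \left(-2\right) - 5\right)\right) = - 14 \left(h + \left(h \left(-4 + h\right) \left(-2\right) - 5\right)\right) = - 14 \left(h - \left(5 + 2 h \left(-4 + h\right)\right)\right) = - 14 \left(-5 + h - 2 h \left(-4 + h\right)\right) = 70 - 14 h + 28 h \left(-4 + h\right)$)
$z{\left(-1,-6 \right)} N{\left(22 \right)} = - 6 \left(1 - 1\right) \left(70 - 2772 + 28 \cdot 22^{2}\right) = \left(-6\right) 0 \left(70 - 2772 + 28 \cdot 484\right) = 0 \left(70 - 2772 + 13552\right) = 0 \cdot 10850 = 0$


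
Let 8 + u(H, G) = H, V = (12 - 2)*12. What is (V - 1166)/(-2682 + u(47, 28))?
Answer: 1046/2643 ≈ 0.39576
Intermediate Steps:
V = 120 (V = 10*12 = 120)
u(H, G) = -8 + H
(V - 1166)/(-2682 + u(47, 28)) = (120 - 1166)/(-2682 + (-8 + 47)) = -1046/(-2682 + 39) = -1046/(-2643) = -1046*(-1/2643) = 1046/2643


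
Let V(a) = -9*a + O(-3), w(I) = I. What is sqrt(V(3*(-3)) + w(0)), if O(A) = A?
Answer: sqrt(78) ≈ 8.8318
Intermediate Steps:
V(a) = -3 - 9*a (V(a) = -9*a - 3 = -3 - 9*a)
sqrt(V(3*(-3)) + w(0)) = sqrt((-3 - 27*(-3)) + 0) = sqrt((-3 - 9*(-9)) + 0) = sqrt((-3 + 81) + 0) = sqrt(78 + 0) = sqrt(78)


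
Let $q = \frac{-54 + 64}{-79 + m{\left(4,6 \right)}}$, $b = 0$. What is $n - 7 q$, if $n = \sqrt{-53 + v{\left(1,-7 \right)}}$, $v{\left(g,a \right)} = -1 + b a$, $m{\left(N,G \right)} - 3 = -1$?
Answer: $\frac{10}{11} + 3 i \sqrt{6} \approx 0.90909 + 7.3485 i$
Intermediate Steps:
$m{\left(N,G \right)} = 2$ ($m{\left(N,G \right)} = 3 - 1 = 2$)
$v{\left(g,a \right)} = -1$ ($v{\left(g,a \right)} = -1 + 0 a = -1 + 0 = -1$)
$n = 3 i \sqrt{6}$ ($n = \sqrt{-53 - 1} = \sqrt{-54} = 3 i \sqrt{6} \approx 7.3485 i$)
$q = - \frac{10}{77}$ ($q = \frac{-54 + 64}{-79 + 2} = \frac{10}{-77} = 10 \left(- \frac{1}{77}\right) = - \frac{10}{77} \approx -0.12987$)
$n - 7 q = 3 i \sqrt{6} - - \frac{10}{11} = 3 i \sqrt{6} + \frac{10}{11} = \frac{10}{11} + 3 i \sqrt{6}$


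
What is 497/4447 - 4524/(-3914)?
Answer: 11031743/8702779 ≈ 1.2676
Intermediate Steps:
497/4447 - 4524/(-3914) = 497*(1/4447) - 4524*(-1/3914) = 497/4447 + 2262/1957 = 11031743/8702779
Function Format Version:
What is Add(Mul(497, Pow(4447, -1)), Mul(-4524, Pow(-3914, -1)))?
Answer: Rational(11031743, 8702779) ≈ 1.2676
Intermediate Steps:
Add(Mul(497, Pow(4447, -1)), Mul(-4524, Pow(-3914, -1))) = Add(Mul(497, Rational(1, 4447)), Mul(-4524, Rational(-1, 3914))) = Add(Rational(497, 4447), Rational(2262, 1957)) = Rational(11031743, 8702779)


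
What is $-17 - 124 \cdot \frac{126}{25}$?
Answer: $- \frac{16049}{25} \approx -641.96$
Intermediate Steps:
$-17 - 124 \cdot \frac{126}{25} = -17 - 124 \cdot 126 \cdot \frac{1}{25} = -17 - \frac{15624}{25} = - \frac{16049}{25}$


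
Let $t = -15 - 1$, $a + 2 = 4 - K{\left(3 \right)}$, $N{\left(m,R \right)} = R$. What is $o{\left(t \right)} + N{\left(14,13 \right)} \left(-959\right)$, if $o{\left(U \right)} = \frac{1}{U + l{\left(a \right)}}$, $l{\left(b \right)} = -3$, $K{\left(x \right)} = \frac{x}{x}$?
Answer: $- \frac{236874}{19} \approx -12467.0$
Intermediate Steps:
$K{\left(x \right)} = 1$
$a = 1$ ($a = -2 + \left(4 - 1\right) = -2 + 3 = 1$)
$t = -16$ ($t = -15 - 1 = -16$)
$o{\left(U \right)} = \frac{1}{-3 + U}$ ($o{\left(U \right)} = \frac{1}{U - 3} = \frac{1}{-3 + U}$)
$o{\left(t \right)} + N{\left(14,13 \right)} \left(-959\right) = \frac{1}{-3 - 16} + 13 \left(-959\right) = \frac{1}{-19} - 12467 = - \frac{1}{19} - 12467 = - \frac{236874}{19}$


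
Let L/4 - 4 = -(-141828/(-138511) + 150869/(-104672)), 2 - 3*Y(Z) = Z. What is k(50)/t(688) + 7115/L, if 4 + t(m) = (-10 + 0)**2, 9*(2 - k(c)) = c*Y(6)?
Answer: 33430308106771717/83001658017456 ≈ 402.77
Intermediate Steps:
Y(Z) = 2/3 - Z/3
k(c) = 2 + 4*c/27 (k(c) = 2 - c*(2/3 - 1/3*6)/9 = 2 - c*(2/3 - 2)/9 = 2 - c*(-4)/(9*3) = 2 - (-4)*c/27 = 2 + 4*c/27)
L = 64044489211/3624555848 (L = 16 + 4*(-(-141828/(-138511) + 150869/(-104672))) = 16 + 4*(-(-141828*(-1/138511) + 150869*(-1/104672))) = 16 + 4*(-(141828/138511 - 150869/104672)) = 16 + 4*(-1*(-6051595643/14498223392)) = 16 + 4*(6051595643/14498223392) = 16 + 6051595643/3624555848 = 64044489211/3624555848 ≈ 17.670)
t(m) = 96 (t(m) = -4 + (-10 + 0)**2 = -4 + (-10)**2 = -4 + 100 = 96)
k(50)/t(688) + 7115/L = (2 + (4/27)*50)/96 + 7115/(64044489211/3624555848) = (2 + 200/27)*(1/96) + 7115*(3624555848/64044489211) = (254/27)*(1/96) + 25788714858520/64044489211 = 127/1296 + 25788714858520/64044489211 = 33430308106771717/83001658017456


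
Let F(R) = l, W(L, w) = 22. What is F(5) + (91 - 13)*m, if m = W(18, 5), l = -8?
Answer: 1708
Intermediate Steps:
F(R) = -8
m = 22
F(5) + (91 - 13)*m = -8 + (91 - 13)*22 = -8 + 78*22 = -8 + 1716 = 1708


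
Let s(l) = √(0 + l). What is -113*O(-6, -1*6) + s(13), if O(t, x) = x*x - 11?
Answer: -2825 + √13 ≈ -2821.4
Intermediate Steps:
s(l) = √l
O(t, x) = -11 + x² (O(t, x) = x² - 11 = -11 + x²)
-113*O(-6, -1*6) + s(13) = -113*(-11 + (-1*6)²) + √13 = -113*(-11 + (-6)²) + √13 = -113*(-11 + 36) + √13 = -113*25 + √13 = -2825 + √13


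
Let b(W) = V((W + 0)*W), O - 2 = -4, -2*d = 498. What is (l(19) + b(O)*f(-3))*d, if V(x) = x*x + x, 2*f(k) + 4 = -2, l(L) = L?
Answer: 10209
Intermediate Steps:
f(k) = -3 (f(k) = -2 + (1/2)*(-2) = -2 - 1 = -3)
d = -249 (d = -1/2*498 = -249)
O = -2 (O = 2 - 4 = -2)
V(x) = x + x**2 (V(x) = x**2 + x = x + x**2)
b(W) = W**2*(1 + W**2) (b(W) = ((W + 0)*W)*(1 + (W + 0)*W) = (W*W)*(1 + W*W) = W**2*(1 + W**2))
(l(19) + b(O)*f(-3))*d = (19 + ((-2)**2 + (-2)**4)*(-3))*(-249) = (19 + (4 + 16)*(-3))*(-249) = (19 + 20*(-3))*(-249) = (19 - 60)*(-249) = -41*(-249) = 10209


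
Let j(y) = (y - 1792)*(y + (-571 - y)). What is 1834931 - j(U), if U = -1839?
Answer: -238370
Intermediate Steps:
j(y) = 1023232 - 571*y (j(y) = (-1792 + y)*(-571) = 1023232 - 571*y)
1834931 - j(U) = 1834931 - (1023232 - 571*(-1839)) = 1834931 - (1023232 + 1050069) = 1834931 - 1*2073301 = 1834931 - 2073301 = -238370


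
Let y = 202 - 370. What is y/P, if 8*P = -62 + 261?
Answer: -1344/199 ≈ -6.7538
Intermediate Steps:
P = 199/8 (P = (-62 + 261)/8 = (⅛)*199 = 199/8 ≈ 24.875)
y = -168
y/P = -168/199/8 = -168*8/199 = -1344/199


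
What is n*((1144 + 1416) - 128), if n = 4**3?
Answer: 155648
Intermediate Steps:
n = 64
n*((1144 + 1416) - 128) = 64*((1144 + 1416) - 128) = 64*(2560 - 128) = 64*2432 = 155648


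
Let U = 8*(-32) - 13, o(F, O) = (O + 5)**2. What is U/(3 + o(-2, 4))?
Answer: -269/84 ≈ -3.2024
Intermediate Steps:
o(F, O) = (5 + O)**2
U = -269 (U = -256 - 13 = -269)
U/(3 + o(-2, 4)) = -269/(3 + (5 + 4)**2) = -269/(3 + 9**2) = -269/(3 + 81) = -269/84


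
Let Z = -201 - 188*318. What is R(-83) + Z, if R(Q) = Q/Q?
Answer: -59984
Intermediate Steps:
R(Q) = 1
Z = -59985 (Z = -201 - 59784 = -59985)
R(-83) + Z = 1 - 59985 = -59984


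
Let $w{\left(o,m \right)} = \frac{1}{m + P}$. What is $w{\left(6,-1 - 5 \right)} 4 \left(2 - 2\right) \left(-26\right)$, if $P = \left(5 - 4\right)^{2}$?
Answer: $0$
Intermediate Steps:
$P = 1$ ($P = 1^{2} = 1$)
$w{\left(o,m \right)} = \frac{1}{1 + m}$ ($w{\left(o,m \right)} = \frac{1}{m + 1} = \frac{1}{1 + m}$)
$w{\left(6,-1 - 5 \right)} 4 \left(2 - 2\right) \left(-26\right) = \frac{4 \left(2 - 2\right)}{1 - 6} \left(-26\right) = \frac{4 \cdot 0}{1 - 6} \left(-26\right) = \frac{1}{1 - 6} \cdot 0 \left(-26\right) = \frac{1}{-5} \cdot 0 \left(-26\right) = \left(- \frac{1}{5}\right) 0 \left(-26\right) = 0 \left(-26\right) = 0$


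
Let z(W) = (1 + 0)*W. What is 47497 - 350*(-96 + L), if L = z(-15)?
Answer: 86347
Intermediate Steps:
z(W) = W (z(W) = 1*W = W)
L = -15
47497 - 350*(-96 + L) = 47497 - 350*(-96 - 15) = 47497 - 350*(-111) = 47497 - 1*(-38850) = 47497 + 38850 = 86347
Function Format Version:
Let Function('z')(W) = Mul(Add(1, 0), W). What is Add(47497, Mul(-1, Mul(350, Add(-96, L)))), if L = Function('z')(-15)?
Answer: 86347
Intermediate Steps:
Function('z')(W) = W (Function('z')(W) = Mul(1, W) = W)
L = -15
Add(47497, Mul(-1, Mul(350, Add(-96, L)))) = Add(47497, Mul(-1, Mul(350, Add(-96, -15)))) = Add(47497, Mul(-1, Mul(350, -111))) = Add(47497, Mul(-1, -38850)) = Add(47497, 38850) = 86347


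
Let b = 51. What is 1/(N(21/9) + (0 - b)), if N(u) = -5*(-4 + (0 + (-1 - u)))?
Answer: -3/43 ≈ -0.069767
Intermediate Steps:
N(u) = 25 + 5*u (N(u) = -5*(-4 + (-1 - u)) = -5*(-5 - u) = 25 + 5*u)
1/(N(21/9) + (0 - b)) = 1/((25 + 5*(21/9)) + (0 - 1*51)) = 1/((25 + 5*(21*(1/9))) + (0 - 51)) = 1/((25 + 5*(7/3)) - 51) = 1/((25 + 35/3) - 51) = 1/(110/3 - 51) = 1/(-43/3) = -3/43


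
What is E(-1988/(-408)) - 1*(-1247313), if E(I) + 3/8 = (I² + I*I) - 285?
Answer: 25949138857/20808 ≈ 1.2471e+6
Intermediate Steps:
E(I) = -2283/8 + 2*I² (E(I) = -3/8 + ((I² + I*I) - 285) = -3/8 + ((I² + I²) - 285) = -3/8 + (2*I² - 285) = -3/8 + (-285 + 2*I²) = -2283/8 + 2*I²)
E(-1988/(-408)) - 1*(-1247313) = (-2283/8 + 2*(-1988/(-408))²) - 1*(-1247313) = (-2283/8 + 2*(-1988*(-1/408))²) + 1247313 = (-2283/8 + 2*(497/102)²) + 1247313 = (-2283/8 + 2*(247009/10404)) + 1247313 = (-2283/8 + 247009/5202) + 1247313 = -4950047/20808 + 1247313 = 25949138857/20808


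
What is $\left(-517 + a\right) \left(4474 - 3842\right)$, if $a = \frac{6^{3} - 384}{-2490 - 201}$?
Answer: $- \frac{293053976}{897} \approx -3.267 \cdot 10^{5}$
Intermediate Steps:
$a = \frac{56}{897}$ ($a = \frac{216 - 384}{-2691} = \left(-168\right) \left(- \frac{1}{2691}\right) = \frac{56}{897} \approx 0.06243$)
$\left(-517 + a\right) \left(4474 - 3842\right) = \left(-517 + \frac{56}{897}\right) \left(4474 - 3842\right) = \left(- \frac{463693}{897}\right) 632 = - \frac{293053976}{897}$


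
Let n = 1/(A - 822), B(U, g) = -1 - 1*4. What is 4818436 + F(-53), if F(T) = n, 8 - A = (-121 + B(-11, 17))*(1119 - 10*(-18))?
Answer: 784730486961/162860 ≈ 4.8184e+6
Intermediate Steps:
B(U, g) = -5 (B(U, g) = -1 - 4 = -5)
A = 163682 (A = 8 - (-121 - 5)*(1119 - 10*(-18)) = 8 - (-126)*(1119 + 180) = 8 - (-126)*1299 = 8 - 1*(-163674) = 8 + 163674 = 163682)
n = 1/162860 (n = 1/(163682 - 822) = 1/162860 ≈ 6.1402e-6)
F(T) = 1/162860
4818436 + F(-53) = 4818436 + 1/162860 = 784730486961/162860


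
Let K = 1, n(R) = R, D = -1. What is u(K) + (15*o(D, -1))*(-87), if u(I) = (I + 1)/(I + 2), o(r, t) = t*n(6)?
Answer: 23492/3 ≈ 7830.7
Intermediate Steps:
o(r, t) = 6*t (o(r, t) = t*6 = 6*t)
u(I) = (1 + I)/(2 + I)
u(K) + (15*o(D, -1))*(-87) = (1 + 1)/(2 + 1) + (15*(6*(-1)))*(-87) = 2/3 + (15*(-6))*(-87) = (⅓)*2 - 90*(-87) = ⅔ + 7830 = 23492/3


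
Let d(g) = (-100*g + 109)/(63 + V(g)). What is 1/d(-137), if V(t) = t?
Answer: -74/13809 ≈ -0.0053588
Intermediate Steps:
d(g) = (109 - 100*g)/(63 + g) (d(g) = (-100*g + 109)/(63 + g) = (109 - 100*g)/(63 + g))
1/d(-137) = 1/((109 - 100*(-137))/(63 - 137)) = 1/((109 + 13700)/(-74)) = 1/(-1/74*13809) = 1/(-13809/74) = -74/13809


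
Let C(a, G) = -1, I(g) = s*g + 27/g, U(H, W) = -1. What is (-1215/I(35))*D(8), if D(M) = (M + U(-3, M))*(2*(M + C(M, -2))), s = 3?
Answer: -694575/617 ≈ -1125.7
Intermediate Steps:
I(g) = 3*g + 27/g
D(M) = (-1 + M)*(-2 + 2*M) (D(M) = (M - 1)*(2*(M - 1)) = (-1 + M)*(2*(-1 + M)) = (-1 + M)*(-2 + 2*M))
(-1215/I(35))*D(8) = (-1215/(3*35 + 27/35))*(2 - 4*8 + 2*8²) = (-1215/(105 + 27*(1/35)))*(2 - 32 + 2*64) = (-1215/(105 + 27/35))*(2 - 32 + 128) = -1215/3702/35*98 = -1215*35/3702*98 = -14175/1234*98 = -694575/617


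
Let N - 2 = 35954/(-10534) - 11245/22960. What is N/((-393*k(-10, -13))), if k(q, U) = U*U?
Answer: 46023739/1606365812688 ≈ 2.8651e-5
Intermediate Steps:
N = -46023739/24186064 (N = 2 + (35954/(-10534) - 11245/22960) = 2 + (35954*(-1/10534) - 11245*1/22960) = 2 + (-17977/5267 - 2249/4592) = 2 - 94395867/24186064 = -46023739/24186064 ≈ -1.9029)
k(q, U) = U**2
N/((-393*k(-10, -13))) = -46023739/(24186064*((-393*(-13)**2))) = -46023739/(24186064*((-393*169))) = -46023739/24186064/(-66417) = -46023739/24186064*(-1/66417) = 46023739/1606365812688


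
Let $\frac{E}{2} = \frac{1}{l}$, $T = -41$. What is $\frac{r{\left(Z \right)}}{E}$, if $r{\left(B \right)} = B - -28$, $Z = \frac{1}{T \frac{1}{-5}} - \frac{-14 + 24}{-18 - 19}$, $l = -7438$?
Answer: $- \frac{160181049}{1517} \approx -1.0559 \cdot 10^{5}$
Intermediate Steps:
$Z = \frac{595}{1517}$ ($Z = \frac{1}{\left(-41\right) \frac{1}{-5}} - \frac{-14 + 24}{-18 - 19} = \frac{1}{\left(-41\right) \left(- \frac{1}{5}\right)} - \frac{10}{-37} = \frac{1}{\frac{41}{5}} - 10 \left(- \frac{1}{37}\right) = \frac{5}{41} - - \frac{10}{37} = \frac{5}{41} + \frac{10}{37} = \frac{595}{1517} \approx 0.39222$)
$r{\left(B \right)} = 28 + B$ ($r{\left(B \right)} = B + 28 = 28 + B$)
$E = - \frac{1}{3719}$ ($E = \frac{2}{-7438} = 2 \left(- \frac{1}{7438}\right) = - \frac{1}{3719} \approx -0.00026889$)
$\frac{r{\left(Z \right)}}{E} = \frac{28 + \frac{595}{1517}}{- \frac{1}{3719}} = \frac{43071}{1517} \left(-3719\right) = - \frac{160181049}{1517}$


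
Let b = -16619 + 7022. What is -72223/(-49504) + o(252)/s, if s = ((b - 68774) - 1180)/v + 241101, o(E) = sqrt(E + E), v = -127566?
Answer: 72223/49504 + 85044*sqrt(14)/3417374413 ≈ 1.4590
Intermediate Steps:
b = -9597
o(E) = sqrt(2)*sqrt(E) (o(E) = sqrt(2*E) = sqrt(2)*sqrt(E))
s = 3417374413/14174 (s = ((-9597 - 68774) - 1180)/(-127566) + 241101 = (-78371 - 1180)*(-1/127566) + 241101 = -79551*(-1/127566) + 241101 = 8839/14174 + 241101 = 3417374413/14174 ≈ 2.4110e+5)
-72223/(-49504) + o(252)/s = -72223/(-49504) + (sqrt(2)*sqrt(252))/(3417374413/14174) = -72223*(-1/49504) + (sqrt(2)*(6*sqrt(7)))*(14174/3417374413) = 72223/49504 + (6*sqrt(14))*(14174/3417374413) = 72223/49504 + 85044*sqrt(14)/3417374413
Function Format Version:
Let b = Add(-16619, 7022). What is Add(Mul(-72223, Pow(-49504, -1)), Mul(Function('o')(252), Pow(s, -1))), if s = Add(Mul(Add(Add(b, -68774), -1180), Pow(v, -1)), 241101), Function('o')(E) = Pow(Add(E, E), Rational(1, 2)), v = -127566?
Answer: Add(Rational(72223, 49504), Mul(Rational(85044, 3417374413), Pow(14, Rational(1, 2)))) ≈ 1.4590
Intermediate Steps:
b = -9597
Function('o')(E) = Mul(Pow(2, Rational(1, 2)), Pow(E, Rational(1, 2))) (Function('o')(E) = Pow(Mul(2, E), Rational(1, 2)) = Mul(Pow(2, Rational(1, 2)), Pow(E, Rational(1, 2))))
s = Rational(3417374413, 14174) (s = Add(Mul(Add(Add(-9597, -68774), -1180), Pow(-127566, -1)), 241101) = Add(Mul(Add(-78371, -1180), Rational(-1, 127566)), 241101) = Add(Mul(-79551, Rational(-1, 127566)), 241101) = Add(Rational(8839, 14174), 241101) = Rational(3417374413, 14174) ≈ 2.4110e+5)
Add(Mul(-72223, Pow(-49504, -1)), Mul(Function('o')(252), Pow(s, -1))) = Add(Mul(-72223, Pow(-49504, -1)), Mul(Mul(Pow(2, Rational(1, 2)), Pow(252, Rational(1, 2))), Pow(Rational(3417374413, 14174), -1))) = Add(Mul(-72223, Rational(-1, 49504)), Mul(Mul(Pow(2, Rational(1, 2)), Mul(6, Pow(7, Rational(1, 2)))), Rational(14174, 3417374413))) = Add(Rational(72223, 49504), Mul(Mul(6, Pow(14, Rational(1, 2))), Rational(14174, 3417374413))) = Add(Rational(72223, 49504), Mul(Rational(85044, 3417374413), Pow(14, Rational(1, 2))))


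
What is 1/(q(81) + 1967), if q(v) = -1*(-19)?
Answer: 1/1986 ≈ 0.00050353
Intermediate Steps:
q(v) = 19
1/(q(81) + 1967) = 1/(19 + 1967) = 1/1986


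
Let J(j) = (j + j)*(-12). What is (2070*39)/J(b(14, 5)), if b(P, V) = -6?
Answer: 4485/8 ≈ 560.63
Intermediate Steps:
J(j) = -24*j (J(j) = (2*j)*(-12) = -24*j)
(2070*39)/J(b(14, 5)) = (2070*39)/((-24*(-6))) = 80730/144 = 80730*(1/144) = 4485/8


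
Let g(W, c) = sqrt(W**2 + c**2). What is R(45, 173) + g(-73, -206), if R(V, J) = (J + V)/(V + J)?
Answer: 1 + sqrt(47765) ≈ 219.55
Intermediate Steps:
R(V, J) = 1 (R(V, J) = (J + V)/(J + V) = 1)
R(45, 173) + g(-73, -206) = 1 + sqrt((-73)**2 + (-206)**2) = 1 + sqrt(5329 + 42436) = 1 + sqrt(47765)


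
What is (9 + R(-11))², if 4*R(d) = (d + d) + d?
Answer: 9/16 ≈ 0.56250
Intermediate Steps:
R(d) = 3*d/4 (R(d) = ((d + d) + d)/4 = (2*d + d)/4 = (3*d)/4 = 3*d/4)
(9 + R(-11))² = (9 + (¾)*(-11))² = (9 - 33/4)² = (¾)² = 9/16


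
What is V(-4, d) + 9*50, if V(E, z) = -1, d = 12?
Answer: 449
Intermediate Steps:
V(-4, d) + 9*50 = -1 + 9*50 = -1 + 450 = 449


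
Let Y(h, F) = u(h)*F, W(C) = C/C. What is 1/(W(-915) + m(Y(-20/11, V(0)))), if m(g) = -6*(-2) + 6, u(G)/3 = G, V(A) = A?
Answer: 1/19 ≈ 0.052632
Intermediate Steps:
u(G) = 3*G
W(C) = 1
Y(h, F) = 3*F*h (Y(h, F) = (3*h)*F = 3*F*h)
m(g) = 18 (m(g) = 12 + 6 = 18)
1/(W(-915) + m(Y(-20/11, V(0)))) = 1/(1 + 18) = 1/19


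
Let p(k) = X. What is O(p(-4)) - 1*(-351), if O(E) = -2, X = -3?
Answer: 349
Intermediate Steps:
p(k) = -3
O(p(-4)) - 1*(-351) = -2 - 1*(-351) = -2 + 351 = 349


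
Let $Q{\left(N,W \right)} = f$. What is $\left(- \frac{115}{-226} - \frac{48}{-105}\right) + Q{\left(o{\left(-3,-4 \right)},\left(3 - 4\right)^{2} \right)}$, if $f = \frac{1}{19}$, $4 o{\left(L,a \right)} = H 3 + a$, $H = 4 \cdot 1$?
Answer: $\frac{153089}{150290} \approx 1.0186$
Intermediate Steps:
$H = 4$
$o{\left(L,a \right)} = 3 + \frac{a}{4}$ ($o{\left(L,a \right)} = \frac{4 \cdot 3 + a}{4} = \frac{12 + a}{4} = 3 + \frac{a}{4}$)
$f = \frac{1}{19} \approx 0.052632$
$Q{\left(N,W \right)} = \frac{1}{19}$
$\left(- \frac{115}{-226} - \frac{48}{-105}\right) + Q{\left(o{\left(-3,-4 \right)},\left(3 - 4\right)^{2} \right)} = \left(- \frac{115}{-226} - \frac{48}{-105}\right) + \frac{1}{19} = \left(\left(-115\right) \left(- \frac{1}{226}\right) - - \frac{16}{35}\right) + \frac{1}{19} = \left(\frac{115}{226} + \frac{16}{35}\right) + \frac{1}{19} = \frac{7641}{7910} + \frac{1}{19} = \frac{153089}{150290}$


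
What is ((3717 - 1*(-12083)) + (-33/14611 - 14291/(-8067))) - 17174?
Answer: -161740631848/117866937 ≈ -1372.2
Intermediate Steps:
((3717 - 1*(-12083)) + (-33/14611 - 14291/(-8067))) - 17174 = ((3717 + 12083) + (-33*1/14611 - 14291*(-1/8067))) - 17174 = (15800 + (-33/14611 + 14291/8067)) - 17174 = (15800 + 208539590/117866937) - 17174 = 1862506144190/117866937 - 17174 = -161740631848/117866937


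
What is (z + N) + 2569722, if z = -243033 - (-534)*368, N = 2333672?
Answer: 4856873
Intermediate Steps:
z = -46521 (z = -243033 - 1*(-196512) = -243033 + 196512 = -46521)
(z + N) + 2569722 = (-46521 + 2333672) + 2569722 = 2287151 + 2569722 = 4856873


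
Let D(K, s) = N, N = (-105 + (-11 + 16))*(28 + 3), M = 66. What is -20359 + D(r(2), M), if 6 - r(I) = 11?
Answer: -23459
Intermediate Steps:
r(I) = -5 (r(I) = 6 - 1*11 = 6 - 11 = -5)
N = -3100 (N = (-105 + 5)*31 = -100*31 = -3100)
D(K, s) = -3100
-20359 + D(r(2), M) = -20359 - 3100 = -23459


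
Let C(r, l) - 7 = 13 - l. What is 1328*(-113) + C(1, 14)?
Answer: -150058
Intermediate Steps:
C(r, l) = 20 - l (C(r, l) = 7 + (13 - l) = 20 - l)
1328*(-113) + C(1, 14) = 1328*(-113) + (20 - 1*14) = -150064 + (20 - 14) = -150064 + 6 = -150058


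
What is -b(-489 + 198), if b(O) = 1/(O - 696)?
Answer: 1/987 ≈ 0.0010132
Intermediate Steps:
b(O) = 1/(-696 + O)
-b(-489 + 198) = -1/(-696 + (-489 + 198)) = -1/(-696 - 291) = -1/(-987) = -1*(-1/987) = 1/987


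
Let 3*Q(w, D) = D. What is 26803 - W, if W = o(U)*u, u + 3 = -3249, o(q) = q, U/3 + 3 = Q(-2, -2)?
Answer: -8969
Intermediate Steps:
Q(w, D) = D/3
U = -11 (U = -9 + 3*((⅓)*(-2)) = -9 + 3*(-⅔) = -9 - 2 = -11)
u = -3252 (u = -3 - 3249 = -3252)
W = 35772 (W = -11*(-3252) = 35772)
26803 - W = 26803 - 1*35772 = 26803 - 35772 = -8969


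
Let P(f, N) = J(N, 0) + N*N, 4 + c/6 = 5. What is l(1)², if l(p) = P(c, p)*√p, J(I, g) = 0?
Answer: 1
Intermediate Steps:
c = 6 (c = -24 + 6*5 = -24 + 30 = 6)
P(f, N) = N² (P(f, N) = 0 + N*N = 0 + N² = N²)
l(p) = p^(5/2) (l(p) = p²*√p = p^(5/2))
l(1)² = (1^(5/2))² = 1² = 1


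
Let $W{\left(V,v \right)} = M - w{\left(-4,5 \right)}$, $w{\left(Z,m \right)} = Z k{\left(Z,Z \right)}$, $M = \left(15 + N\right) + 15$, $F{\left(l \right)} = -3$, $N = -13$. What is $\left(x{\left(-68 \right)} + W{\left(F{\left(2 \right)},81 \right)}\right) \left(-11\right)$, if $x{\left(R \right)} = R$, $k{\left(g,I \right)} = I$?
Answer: $737$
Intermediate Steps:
$M = 17$ ($M = \left(15 - 13\right) + 15 = 2 + 15 = 17$)
$w{\left(Z,m \right)} = Z^{2}$ ($w{\left(Z,m \right)} = Z Z = Z^{2}$)
$W{\left(V,v \right)} = 1$ ($W{\left(V,v \right)} = 17 - \left(-4\right)^{2} = 17 - 16 = 1$)
$\left(x{\left(-68 \right)} + W{\left(F{\left(2 \right)},81 \right)}\right) \left(-11\right) = \left(-68 + 1\right) \left(-11\right) = \left(-67\right) \left(-11\right) = 737$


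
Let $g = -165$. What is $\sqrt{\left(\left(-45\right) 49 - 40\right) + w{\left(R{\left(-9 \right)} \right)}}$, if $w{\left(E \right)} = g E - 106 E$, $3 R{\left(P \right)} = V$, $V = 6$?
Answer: $i \sqrt{2787} \approx 52.792 i$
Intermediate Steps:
$R{\left(P \right)} = 2$ ($R{\left(P \right)} = \frac{1}{3} \cdot 6 = 2$)
$w{\left(E \right)} = - 271 E$ ($w{\left(E \right)} = - 165 E - 106 E = - 271 E$)
$\sqrt{\left(\left(-45\right) 49 - 40\right) + w{\left(R{\left(-9 \right)} \right)}} = \sqrt{\left(\left(-45\right) 49 - 40\right) - 542} = \sqrt{\left(-2205 - 40\right) - 542} = \sqrt{-2245 - 542} = \sqrt{-2787} = i \sqrt{2787}$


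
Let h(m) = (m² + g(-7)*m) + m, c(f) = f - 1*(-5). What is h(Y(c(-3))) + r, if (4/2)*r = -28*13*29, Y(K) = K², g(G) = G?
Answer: -5286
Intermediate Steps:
c(f) = 5 + f (c(f) = f + 5 = 5 + f)
r = -5278 (r = (-28*13*29)/2 = (-364*29)/2 = (½)*(-10556) = -5278)
h(m) = m² - 6*m (h(m) = (m² - 7*m) + m = m² - 6*m)
h(Y(c(-3))) + r = (5 - 3)²*(-6 + (5 - 3)²) - 5278 = 2²*(-6 + 2²) - 5278 = 4*(-6 + 4) - 5278 = 4*(-2) - 5278 = -8 - 5278 = -5286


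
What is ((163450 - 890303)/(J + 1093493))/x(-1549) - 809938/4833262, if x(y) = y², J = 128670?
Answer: -1187556795669651990/7086671626168481053 ≈ -0.16758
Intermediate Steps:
((163450 - 890303)/(J + 1093493))/x(-1549) - 809938/4833262 = ((163450 - 890303)/(128670 + 1093493))/((-1549)²) - 809938/4833262 = -726853/1222163/2399401 - 809938*1/4833262 = -726853*1/1222163*(1/2399401) - 404969/2416631 = -726853/1222163*1/2399401 - 404969/2416631 = -726853/2932459124363 - 404969/2416631 = -1187556795669651990/7086671626168481053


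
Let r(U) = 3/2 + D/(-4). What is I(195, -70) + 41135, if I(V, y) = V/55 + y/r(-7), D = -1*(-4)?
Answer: 450984/11 ≈ 40999.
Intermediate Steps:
D = 4
r(U) = 1/2 (r(U) = 3/2 + 4/(-4) = 3*(1/2) + 4*(-1/4) = 3/2 - 1 = 1/2)
I(V, y) = 2*y + V/55 (I(V, y) = V/55 + y/(1/2) = V*(1/55) + y*2 = V/55 + 2*y = 2*y + V/55)
I(195, -70) + 41135 = (2*(-70) + (1/55)*195) + 41135 = (-140 + 39/11) + 41135 = -1501/11 + 41135 = 450984/11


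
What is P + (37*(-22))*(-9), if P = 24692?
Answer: 32018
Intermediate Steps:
P + (37*(-22))*(-9) = 24692 + (37*(-22))*(-9) = 24692 - 814*(-9) = 24692 + 7326 = 32018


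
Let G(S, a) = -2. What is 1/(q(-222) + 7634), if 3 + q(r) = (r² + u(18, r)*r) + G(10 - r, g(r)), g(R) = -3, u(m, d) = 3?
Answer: 1/56247 ≈ 1.7779e-5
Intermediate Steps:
q(r) = -5 + r² + 3*r (q(r) = -3 + ((r² + 3*r) - 2) = -3 + (-2 + r² + 3*r) = -5 + r² + 3*r)
1/(q(-222) + 7634) = 1/((-5 + (-222)² + 3*(-222)) + 7634) = 1/((-5 + 49284 - 666) + 7634) = 1/(48613 + 7634) = 1/56247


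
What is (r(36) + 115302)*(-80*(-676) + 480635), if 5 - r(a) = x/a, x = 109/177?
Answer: 392874411037925/6372 ≈ 6.1656e+10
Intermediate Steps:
x = 109/177 (x = 109*(1/177) = 109/177 ≈ 0.61582)
r(a) = 5 - 109/(177*a)
(r(36) + 115302)*(-80*(-676) + 480635) = ((5 - 109/177/36) + 115302)*(-80*(-676) + 480635) = ((5 - 109/177*1/36) + 115302)*(54080 + 480635) = ((5 - 109/6372) + 115302)*534715 = (31751/6372 + 115302)*534715 = (734736095/6372)*534715 = 392874411037925/6372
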